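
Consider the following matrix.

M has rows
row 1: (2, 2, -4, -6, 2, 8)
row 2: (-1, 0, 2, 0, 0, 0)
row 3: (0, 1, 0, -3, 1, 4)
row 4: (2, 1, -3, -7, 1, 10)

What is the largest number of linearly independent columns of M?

Row reduce to echelon form.
R2 ← R2 + (1/2)·R1: [0, 1, 0, -3, 1, 4]
R4 ← R4 − R1: [0, -1, 1, -1, -1, 2]
R3 ← R3 − R2: [0, 0, 0, 0, 0, 0]
R4 ← R4 + R2: [0, 0, 1, -4, 0, 6]
Swap R3 ↔ R4
Echelon form has 3 nonzero rows, so rank(M) = 3.
The rank gives the maximum number of linearly independent columns: 3.

3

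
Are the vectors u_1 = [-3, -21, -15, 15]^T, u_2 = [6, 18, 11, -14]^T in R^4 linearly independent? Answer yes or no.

yes

Form the matrix with these vectors as rows and row reduce.
R2 ← R2 + (2)·R1: [0, -24, -19, 16]
2 nonzero rows, so the 2 vectors span a space of dimension 2.
Since 2 = 2, the vectors are linearly independent.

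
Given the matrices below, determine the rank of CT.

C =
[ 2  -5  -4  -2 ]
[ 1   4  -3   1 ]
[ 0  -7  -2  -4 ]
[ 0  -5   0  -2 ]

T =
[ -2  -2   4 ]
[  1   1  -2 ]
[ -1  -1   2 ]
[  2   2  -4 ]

1

First compute CT:
[[ -9,  -9,  18],
 [  7,   7, -14],
 [-13, -13,  26],
 [ -9,  -9,  18]]
Now row reduce the product.
R2 ← R2 + (7/9)·R1: [0, 0, 0]
R3 ← R3 − (13/9)·R1: [0, 0, 0]
R4 ← R4 − R1: [0, 0, 0]
1 nonzero row, so rank(CT) = 1.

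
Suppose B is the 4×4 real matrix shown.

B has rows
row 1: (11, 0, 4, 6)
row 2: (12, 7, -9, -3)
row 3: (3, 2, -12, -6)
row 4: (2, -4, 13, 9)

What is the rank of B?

Row reduce to echelon form.
R2 ← R2 − (12/11)·R1: [0, 7, -147/11, -105/11]
R3 ← R3 − (3/11)·R1: [0, 2, -144/11, -84/11]
R4 ← R4 − (2/11)·R1: [0, -4, 135/11, 87/11]
R3 ← R3 − (2/7)·R2: [0, 0, -102/11, -54/11]
R4 ← R4 + (4/7)·R2: [0, 0, 51/11, 27/11]
R4 ← R4 + (1/2)·R3: [0, 0, 0, 0]
Echelon form has 3 nonzero rows, so rank(B) = 3.

3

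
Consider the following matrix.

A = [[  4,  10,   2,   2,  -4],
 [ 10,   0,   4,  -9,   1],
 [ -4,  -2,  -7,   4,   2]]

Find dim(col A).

Row reduce to echelon form.
R2 ← R2 − (5/2)·R1: [0, -25, -1, -14, 11]
R3 ← R3 + R1: [0, 8, -5, 6, -2]
R3 ← R3 + (8/25)·R2: [0, 0, -133/25, 38/25, 38/25]
Echelon form has 3 nonzero rows, so rank(A) = 3.
The column space has dimension equal to the rank: 3.

3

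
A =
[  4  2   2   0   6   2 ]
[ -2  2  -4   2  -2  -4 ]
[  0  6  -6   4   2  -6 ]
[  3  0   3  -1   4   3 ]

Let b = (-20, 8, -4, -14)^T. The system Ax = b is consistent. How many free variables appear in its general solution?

4

Row reduce the augmented matrix [A | b].
R2 ← R2 + (1/2)·R1: [0, 3, -3, 2, 1, -3, -2]
R4 ← R4 − (3/4)·R1: [0, -3/2, 3/2, -1, -1/2, 3/2, 1]
R3 ← R3 − (2)·R2: [0, 0, 0, 0, 0, 0, 0]
R4 ← R4 + (1/2)·R2: [0, 0, 0, 0, 0, 0, 0]
The echelon form has 2 nonzero rows, and every pivot lies in the first 6 columns, so rank(A) = rank([A|b]) = 2.
The system is consistent.
Free variables = (unknowns) − (rank) = 6 − 2 = 4.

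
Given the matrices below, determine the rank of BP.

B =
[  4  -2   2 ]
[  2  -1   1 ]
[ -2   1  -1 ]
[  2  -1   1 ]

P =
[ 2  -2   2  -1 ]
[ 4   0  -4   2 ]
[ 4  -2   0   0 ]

1

First compute BP:
[[  8, -12,  16,  -8],
 [  4,  -6,   8,  -4],
 [ -4,   6,  -8,   4],
 [  4,  -6,   8,  -4]]
Now row reduce the product.
R2 ← R2 − (1/2)·R1: [0, 0, 0, 0]
R3 ← R3 + (1/2)·R1: [0, 0, 0, 0]
R4 ← R4 − (1/2)·R1: [0, 0, 0, 0]
1 nonzero row, so rank(BP) = 1.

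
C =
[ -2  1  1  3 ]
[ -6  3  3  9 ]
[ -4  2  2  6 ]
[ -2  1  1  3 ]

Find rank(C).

Row reduce to echelon form.
R2 ← R2 − (3)·R1: [0, 0, 0, 0]
R3 ← R3 − (2)·R1: [0, 0, 0, 0]
R4 ← R4 − R1: [0, 0, 0, 0]
Echelon form has 1 nonzero row, so rank(C) = 1.

1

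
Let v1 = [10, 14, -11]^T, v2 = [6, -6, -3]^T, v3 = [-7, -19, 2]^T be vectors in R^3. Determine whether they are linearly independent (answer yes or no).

yes

Form the matrix with these vectors as rows and row reduce.
R2 ← R2 − (3/5)·R1: [0, -72/5, 18/5]
R3 ← R3 + (7/10)·R1: [0, -46/5, -57/10]
R3 ← R3 − (23/36)·R2: [0, 0, -8]
3 nonzero rows, so the 3 vectors span a space of dimension 3.
Since 3 = 3, the vectors are linearly independent.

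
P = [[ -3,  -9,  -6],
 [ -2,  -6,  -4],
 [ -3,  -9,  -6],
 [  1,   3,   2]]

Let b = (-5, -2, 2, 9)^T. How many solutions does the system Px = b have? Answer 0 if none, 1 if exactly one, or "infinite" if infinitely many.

0

Row reduce the augmented matrix [P | b].
R2 ← R2 − (2/3)·R1: [0, 0, 0, 4/3]
R3 ← R3 − R1: [0, 0, 0, 7]
R4 ← R4 + (1/3)·R1: [0, 0, 0, 22/3]
R3 ← R3 − (21/4)·R2: [0, 0, 0, 0]
R4 ← R4 − (11/2)·R2: [0, 0, 0, 0]
The echelon form has 2 nonzero rows; the last pivot sits in the augmented column, so rank(P) = 1 but rank([P|b]) = 2.
Since the ranks differ, the system is inconsistent.
It has no solutions.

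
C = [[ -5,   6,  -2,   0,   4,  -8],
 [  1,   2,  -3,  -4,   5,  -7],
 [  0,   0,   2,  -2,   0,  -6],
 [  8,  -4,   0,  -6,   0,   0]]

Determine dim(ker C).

2

Row reduce to echelon form.
R2 ← R2 + (1/5)·R1: [0, 16/5, -17/5, -4, 29/5, -43/5]
R4 ← R4 + (8/5)·R1: [0, 28/5, -16/5, -6, 32/5, -64/5]
R4 ← R4 − (7/4)·R2: [0, 0, 11/4, 1, -15/4, 9/4]
R4 ← R4 − (11/8)·R3: [0, 0, 0, 15/4, -15/4, 21/2]
4 nonzero rows, so rank(C) = 4.
C has 6 columns; by rank–nullity, nullity = 6 − 4 = 2.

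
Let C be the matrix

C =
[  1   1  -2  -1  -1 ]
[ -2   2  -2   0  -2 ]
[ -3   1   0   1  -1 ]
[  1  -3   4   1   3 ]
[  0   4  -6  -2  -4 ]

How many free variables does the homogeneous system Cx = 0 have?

Row reduce to echelon form.
R2 ← R2 + (2)·R1: [0, 4, -6, -2, -4]
R3 ← R3 + (3)·R1: [0, 4, -6, -2, -4]
R4 ← R4 − R1: [0, -4, 6, 2, 4]
R3 ← R3 − R2: [0, 0, 0, 0, 0]
R4 ← R4 + R2: [0, 0, 0, 0, 0]
R5 ← R5 − R2: [0, 0, 0, 0, 0]
2 nonzero rows, so rank(C) = 2.
C has 5 columns; by rank–nullity, nullity = 5 − 2 = 3.

3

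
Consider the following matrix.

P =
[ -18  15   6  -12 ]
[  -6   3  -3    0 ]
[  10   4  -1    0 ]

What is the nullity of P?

1

Row reduce to echelon form.
R2 ← R2 − (1/3)·R1: [0, -2, -5, 4]
R3 ← R3 + (5/9)·R1: [0, 37/3, 7/3, -20/3]
R3 ← R3 + (37/6)·R2: [0, 0, -57/2, 18]
3 nonzero rows, so rank(P) = 3.
P has 4 columns; by rank–nullity, nullity = 4 − 3 = 1.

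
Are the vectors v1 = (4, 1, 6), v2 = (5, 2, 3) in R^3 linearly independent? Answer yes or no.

Form the matrix with these vectors as rows and row reduce.
R2 ← R2 − (5/4)·R1: [0, 3/4, -9/2]
2 nonzero rows, so the 2 vectors span a space of dimension 2.
Since 2 = 2, the vectors are linearly independent.

yes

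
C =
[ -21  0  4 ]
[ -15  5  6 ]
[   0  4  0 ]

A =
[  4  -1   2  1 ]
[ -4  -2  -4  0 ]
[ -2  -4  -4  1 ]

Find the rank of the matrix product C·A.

First compute CA:
[[-92,   5, -58, -17],
 [-92, -19, -74,  -9],
 [-16,  -8, -16,   0]]
Now row reduce the product.
R2 ← R2 − R1: [0, -24, -16, 8]
R3 ← R3 − (4/23)·R1: [0, -204/23, -136/23, 68/23]
R3 ← R3 − (17/46)·R2: [0, 0, 0, 0]
2 nonzero rows, so rank(CA) = 2.

2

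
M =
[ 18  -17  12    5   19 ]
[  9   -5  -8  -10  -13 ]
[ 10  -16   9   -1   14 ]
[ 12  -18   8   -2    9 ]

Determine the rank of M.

4

Row reduce to echelon form.
R2 ← R2 − (1/2)·R1: [0, 7/2, -14, -25/2, -45/2]
R3 ← R3 − (5/9)·R1: [0, -59/9, 7/3, -34/9, 31/9]
R4 ← R4 − (2/3)·R1: [0, -20/3, 0, -16/3, -11/3]
R3 ← R3 + (118/63)·R2: [0, 0, -215/9, -571/21, -2438/63]
R4 ← R4 + (40/21)·R2: [0, 0, -80/3, -204/7, -977/21]
R4 ← R4 − (48/43)·R3: [0, 0, 0, 52/43, -143/43]
Echelon form has 4 nonzero rows, so rank(M) = 4.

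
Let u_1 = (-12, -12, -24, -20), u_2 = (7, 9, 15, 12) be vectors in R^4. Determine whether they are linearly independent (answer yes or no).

yes

Form the matrix with these vectors as rows and row reduce.
R2 ← R2 + (7/12)·R1: [0, 2, 1, 1/3]
2 nonzero rows, so the 2 vectors span a space of dimension 2.
Since 2 = 2, the vectors are linearly independent.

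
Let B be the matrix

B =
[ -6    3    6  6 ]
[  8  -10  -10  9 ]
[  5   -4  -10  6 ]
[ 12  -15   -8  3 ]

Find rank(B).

3

Row reduce to echelon form.
R2 ← R2 + (4/3)·R1: [0, -6, -2, 17]
R3 ← R3 + (5/6)·R1: [0, -3/2, -5, 11]
R4 ← R4 + (2)·R1: [0, -9, 4, 15]
R3 ← R3 − (1/4)·R2: [0, 0, -9/2, 27/4]
R4 ← R4 − (3/2)·R2: [0, 0, 7, -21/2]
R4 ← R4 + (14/9)·R3: [0, 0, 0, 0]
Echelon form has 3 nonzero rows, so rank(B) = 3.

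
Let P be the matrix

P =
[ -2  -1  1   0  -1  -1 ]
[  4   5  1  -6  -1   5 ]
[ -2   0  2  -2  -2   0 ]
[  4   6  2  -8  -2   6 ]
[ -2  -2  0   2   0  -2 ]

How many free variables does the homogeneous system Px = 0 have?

Row reduce to echelon form.
R2 ← R2 + (2)·R1: [0, 3, 3, -6, -3, 3]
R3 ← R3 − R1: [0, 1, 1, -2, -1, 1]
R4 ← R4 + (2)·R1: [0, 4, 4, -8, -4, 4]
R5 ← R5 − R1: [0, -1, -1, 2, 1, -1]
R3 ← R3 − (1/3)·R2: [0, 0, 0, 0, 0, 0]
R4 ← R4 − (4/3)·R2: [0, 0, 0, 0, 0, 0]
R5 ← R5 + (1/3)·R2: [0, 0, 0, 0, 0, 0]
2 nonzero rows, so rank(P) = 2.
P has 6 columns; by rank–nullity, nullity = 6 − 2 = 4.

4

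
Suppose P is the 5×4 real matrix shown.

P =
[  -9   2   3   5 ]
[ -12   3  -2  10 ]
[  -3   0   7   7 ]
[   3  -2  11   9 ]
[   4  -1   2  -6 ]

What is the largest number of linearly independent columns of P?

3

Row reduce to echelon form.
R2 ← R2 − (4/3)·R1: [0, 1/3, -6, 10/3]
R3 ← R3 − (1/3)·R1: [0, -2/3, 6, 16/3]
R4 ← R4 + (1/3)·R1: [0, -4/3, 12, 32/3]
R5 ← R5 + (4/9)·R1: [0, -1/9, 10/3, -34/9]
R3 ← R3 + (2)·R2: [0, 0, -6, 12]
R4 ← R4 + (4)·R2: [0, 0, -12, 24]
R5 ← R5 + (1/3)·R2: [0, 0, 4/3, -8/3]
R4 ← R4 − (2)·R3: [0, 0, 0, 0]
R5 ← R5 + (2/9)·R3: [0, 0, 0, 0]
Echelon form has 3 nonzero rows, so rank(P) = 3.
The rank gives the maximum number of linearly independent columns: 3.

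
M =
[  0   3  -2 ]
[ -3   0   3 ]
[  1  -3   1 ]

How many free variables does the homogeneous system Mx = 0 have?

1

Row reduce to echelon form.
Swap R1 ↔ R2
R3 ← R3 + (1/3)·R1: [0, -3, 2]
R3 ← R3 + R2: [0, 0, 0]
2 nonzero rows, so rank(M) = 2.
M has 3 columns; by rank–nullity, nullity = 3 − 2 = 1.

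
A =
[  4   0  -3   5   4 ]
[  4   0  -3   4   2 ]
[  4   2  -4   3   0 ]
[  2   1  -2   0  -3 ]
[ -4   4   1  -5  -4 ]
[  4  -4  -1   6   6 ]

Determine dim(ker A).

Row reduce to echelon form.
R2 ← R2 − R1: [0, 0, 0, -1, -2]
R3 ← R3 − R1: [0, 2, -1, -2, -4]
R4 ← R4 − (1/2)·R1: [0, 1, -1/2, -5/2, -5]
R5 ← R5 + R1: [0, 4, -2, 0, 0]
R6 ← R6 − R1: [0, -4, 2, 1, 2]
Swap R2 ↔ R3
R4 ← R4 − (1/2)·R2: [0, 0, 0, -3/2, -3]
R5 ← R5 − (2)·R2: [0, 0, 0, 4, 8]
R6 ← R6 + (2)·R2: [0, 0, 0, -3, -6]
R4 ← R4 − (3/2)·R3: [0, 0, 0, 0, 0]
R5 ← R5 + (4)·R3: [0, 0, 0, 0, 0]
R6 ← R6 − (3)·R3: [0, 0, 0, 0, 0]
3 nonzero rows, so rank(A) = 3.
A has 5 columns; by rank–nullity, nullity = 5 − 3 = 2.

2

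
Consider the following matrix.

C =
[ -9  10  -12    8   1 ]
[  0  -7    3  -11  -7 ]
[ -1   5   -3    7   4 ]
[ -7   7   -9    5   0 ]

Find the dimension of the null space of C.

3

Row reduce to echelon form.
R3 ← R3 − (1/9)·R1: [0, 35/9, -5/3, 55/9, 35/9]
R4 ← R4 − (7/9)·R1: [0, -7/9, 1/3, -11/9, -7/9]
R3 ← R3 + (5/9)·R2: [0, 0, 0, 0, 0]
R4 ← R4 − (1/9)·R2: [0, 0, 0, 0, 0]
2 nonzero rows, so rank(C) = 2.
C has 5 columns; by rank–nullity, nullity = 5 − 2 = 3.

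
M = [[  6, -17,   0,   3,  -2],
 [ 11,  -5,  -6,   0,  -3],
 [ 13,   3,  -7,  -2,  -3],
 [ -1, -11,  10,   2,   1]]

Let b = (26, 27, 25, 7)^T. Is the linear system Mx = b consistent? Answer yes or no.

yes

Row reduce the augmented matrix [M | b].
R2 ← R2 − (11/6)·R1: [0, 157/6, -6, -11/2, 2/3, -62/3]
R3 ← R3 − (13/6)·R1: [0, 239/6, -7, -17/2, 4/3, -94/3]
R4 ← R4 + (1/6)·R1: [0, -83/6, 10, 5/2, 2/3, 34/3]
R3 ← R3 − (239/157)·R2: [0, 0, 335/157, -20/157, 50/157, 20/157]
R4 ← R4 + (83/157)·R2: [0, 0, 1072/157, -64/157, 160/157, 64/157]
R4 ← R4 − (16/5)·R3: [0, 0, 0, 0, 0, 0]
The echelon form has 3 nonzero rows, and every pivot lies in the first 5 columns, so rank(M) = rank([M|b]) = 3.
The system is consistent.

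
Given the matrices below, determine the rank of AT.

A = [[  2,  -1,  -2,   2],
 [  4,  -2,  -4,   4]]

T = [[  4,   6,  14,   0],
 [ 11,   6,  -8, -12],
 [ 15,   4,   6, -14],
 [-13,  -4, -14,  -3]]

1

First compute AT:
[[-59, -10,  -4,  34],
 [-118, -20,  -8,  68]]
Now row reduce the product.
R2 ← R2 − (2)·R1: [0, 0, 0, 0]
1 nonzero row, so rank(AT) = 1.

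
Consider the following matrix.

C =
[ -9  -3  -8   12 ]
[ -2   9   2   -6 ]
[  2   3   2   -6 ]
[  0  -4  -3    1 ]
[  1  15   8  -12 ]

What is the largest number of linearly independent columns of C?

3

Row reduce to echelon form.
R2 ← R2 − (2/9)·R1: [0, 29/3, 34/9, -26/3]
R3 ← R3 + (2/9)·R1: [0, 7/3, 2/9, -10/3]
R5 ← R5 + (1/9)·R1: [0, 44/3, 64/9, -32/3]
R3 ← R3 − (7/29)·R2: [0, 0, -20/29, -36/29]
R4 ← R4 + (12/29)·R2: [0, 0, -125/87, -75/29]
R5 ← R5 − (44/29)·R2: [0, 0, 40/29, 72/29]
R4 ← R4 − (25/12)·R3: [0, 0, 0, 0]
R5 ← R5 + (2)·R3: [0, 0, 0, 0]
Echelon form has 3 nonzero rows, so rank(C) = 3.
The rank gives the maximum number of linearly independent columns: 3.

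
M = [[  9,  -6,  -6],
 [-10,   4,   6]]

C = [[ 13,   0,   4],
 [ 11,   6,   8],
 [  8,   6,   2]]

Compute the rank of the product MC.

2

First compute MC:
[[  3, -72, -24],
 [-38,  60,   4]]
Now row reduce the product.
R2 ← R2 + (38/3)·R1: [0, -852, -300]
2 nonzero rows, so rank(MC) = 2.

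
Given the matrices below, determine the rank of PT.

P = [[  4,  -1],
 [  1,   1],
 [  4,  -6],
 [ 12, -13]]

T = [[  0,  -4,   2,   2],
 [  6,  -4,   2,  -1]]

First compute PT:
[[ -6, -12,   6,   9],
 [  6,  -8,   4,   1],
 [-36,   8,  -4,  14],
 [-78,   4,  -2,  37]]
Now row reduce the product.
R2 ← R2 + R1: [0, -20, 10, 10]
R3 ← R3 − (6)·R1: [0, 80, -40, -40]
R4 ← R4 − (13)·R1: [0, 160, -80, -80]
R3 ← R3 + (4)·R2: [0, 0, 0, 0]
R4 ← R4 + (8)·R2: [0, 0, 0, 0]
2 nonzero rows, so rank(PT) = 2.

2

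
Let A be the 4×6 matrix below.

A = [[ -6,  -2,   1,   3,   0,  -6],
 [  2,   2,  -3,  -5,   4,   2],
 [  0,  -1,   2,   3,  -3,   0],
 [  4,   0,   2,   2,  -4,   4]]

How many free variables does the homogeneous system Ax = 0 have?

4

Row reduce to echelon form.
R2 ← R2 + (1/3)·R1: [0, 4/3, -8/3, -4, 4, 0]
R4 ← R4 + (2/3)·R1: [0, -4/3, 8/3, 4, -4, 0]
R3 ← R3 + (3/4)·R2: [0, 0, 0, 0, 0, 0]
R4 ← R4 + R2: [0, 0, 0, 0, 0, 0]
2 nonzero rows, so rank(A) = 2.
A has 6 columns; by rank–nullity, nullity = 6 − 2 = 4.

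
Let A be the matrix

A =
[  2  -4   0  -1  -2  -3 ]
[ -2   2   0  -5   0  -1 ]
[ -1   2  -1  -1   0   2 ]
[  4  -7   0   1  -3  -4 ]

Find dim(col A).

Row reduce to echelon form.
R2 ← R2 + R1: [0, -2, 0, -6, -2, -4]
R3 ← R3 + (1/2)·R1: [0, 0, -1, -3/2, -1, 1/2]
R4 ← R4 − (2)·R1: [0, 1, 0, 3, 1, 2]
R4 ← R4 + (1/2)·R2: [0, 0, 0, 0, 0, 0]
Echelon form has 3 nonzero rows, so rank(A) = 3.
The column space has dimension equal to the rank: 3.

3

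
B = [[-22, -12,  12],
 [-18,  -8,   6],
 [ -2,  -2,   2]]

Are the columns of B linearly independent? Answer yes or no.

Row reduce B to echelon form.
R2 ← R2 − (9/11)·R1: [0, 20/11, -42/11]
R3 ← R3 − (1/11)·R1: [0, -10/11, 10/11]
R3 ← R3 + (1/2)·R2: [0, 0, -1]
3 pivots among 3 columns.
Every column is a pivot column, so the columns are linearly independent.

yes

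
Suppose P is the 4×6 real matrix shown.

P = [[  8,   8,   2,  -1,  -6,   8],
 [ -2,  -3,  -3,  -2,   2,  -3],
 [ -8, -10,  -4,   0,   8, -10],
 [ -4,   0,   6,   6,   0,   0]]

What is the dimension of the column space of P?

Row reduce to echelon form.
R2 ← R2 + (1/4)·R1: [0, -1, -5/2, -9/4, 1/2, -1]
R3 ← R3 + R1: [0, -2, -2, -1, 2, -2]
R4 ← R4 + (1/2)·R1: [0, 4, 7, 11/2, -3, 4]
R3 ← R3 − (2)·R2: [0, 0, 3, 7/2, 1, 0]
R4 ← R4 + (4)·R2: [0, 0, -3, -7/2, -1, 0]
R4 ← R4 + R3: [0, 0, 0, 0, 0, 0]
Echelon form has 3 nonzero rows, so rank(P) = 3.
The column space has dimension equal to the rank: 3.

3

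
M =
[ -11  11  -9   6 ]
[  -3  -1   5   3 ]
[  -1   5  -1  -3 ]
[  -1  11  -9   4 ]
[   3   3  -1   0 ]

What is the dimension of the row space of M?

Row reduce to echelon form.
R2 ← R2 − (3/11)·R1: [0, -4, 82/11, 15/11]
R3 ← R3 − (1/11)·R1: [0, 4, -2/11, -39/11]
R4 ← R4 − (1/11)·R1: [0, 10, -90/11, 38/11]
R5 ← R5 + (3/11)·R1: [0, 6, -38/11, 18/11]
R3 ← R3 + R2: [0, 0, 80/11, -24/11]
R4 ← R4 + (5/2)·R2: [0, 0, 115/11, 151/22]
R5 ← R5 + (3/2)·R2: [0, 0, 85/11, 81/22]
R4 ← R4 − (23/16)·R3: [0, 0, 0, 10]
R5 ← R5 − (17/16)·R3: [0, 0, 0, 6]
R5 ← R5 − (3/5)·R4: [0, 0, 0, 0]
Echelon form has 4 nonzero rows, so rank(M) = 4.
The row space has dimension equal to the rank: 4.

4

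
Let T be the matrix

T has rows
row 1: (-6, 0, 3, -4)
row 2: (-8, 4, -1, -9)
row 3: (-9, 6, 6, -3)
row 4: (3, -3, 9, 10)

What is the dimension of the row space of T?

Row reduce to echelon form.
R2 ← R2 − (4/3)·R1: [0, 4, -5, -11/3]
R3 ← R3 − (3/2)·R1: [0, 6, 3/2, 3]
R4 ← R4 + (1/2)·R1: [0, -3, 21/2, 8]
R3 ← R3 − (3/2)·R2: [0, 0, 9, 17/2]
R4 ← R4 + (3/4)·R2: [0, 0, 27/4, 21/4]
R4 ← R4 − (3/4)·R3: [0, 0, 0, -9/8]
Echelon form has 4 nonzero rows, so rank(T) = 4.
The row space has dimension equal to the rank: 4.

4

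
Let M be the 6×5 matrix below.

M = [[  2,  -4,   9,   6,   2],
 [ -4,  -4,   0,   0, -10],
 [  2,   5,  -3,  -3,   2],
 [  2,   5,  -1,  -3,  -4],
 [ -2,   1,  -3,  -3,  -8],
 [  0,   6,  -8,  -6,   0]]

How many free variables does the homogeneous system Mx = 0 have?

2

Row reduce to echelon form.
R2 ← R2 + (2)·R1: [0, -12, 18, 12, -6]
R3 ← R3 − R1: [0, 9, -12, -9, 0]
R4 ← R4 − R1: [0, 9, -10, -9, -6]
R5 ← R5 + R1: [0, -3, 6, 3, -6]
R3 ← R3 + (3/4)·R2: [0, 0, 3/2, 0, -9/2]
R4 ← R4 + (3/4)·R2: [0, 0, 7/2, 0, -21/2]
R5 ← R5 − (1/4)·R2: [0, 0, 3/2, 0, -9/2]
R6 ← R6 + (1/2)·R2: [0, 0, 1, 0, -3]
R4 ← R4 − (7/3)·R3: [0, 0, 0, 0, 0]
R5 ← R5 − R3: [0, 0, 0, 0, 0]
R6 ← R6 − (2/3)·R3: [0, 0, 0, 0, 0]
3 nonzero rows, so rank(M) = 3.
M has 5 columns; by rank–nullity, nullity = 5 − 3 = 2.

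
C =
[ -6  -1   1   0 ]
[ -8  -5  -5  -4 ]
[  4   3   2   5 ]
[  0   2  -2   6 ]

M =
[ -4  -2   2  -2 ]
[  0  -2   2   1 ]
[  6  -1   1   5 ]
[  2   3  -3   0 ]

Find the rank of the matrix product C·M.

2

First compute CM:
[[ 30,  13, -13,  16],
 [ -6,  19, -19, -14],
 [  6,  -1,   1,   5],
 [  0,  16, -16,  -8]]
Now row reduce the product.
R2 ← R2 + (1/5)·R1: [0, 108/5, -108/5, -54/5]
R3 ← R3 − (1/5)·R1: [0, -18/5, 18/5, 9/5]
R3 ← R3 + (1/6)·R2: [0, 0, 0, 0]
R4 ← R4 − (20/27)·R2: [0, 0, 0, 0]
2 nonzero rows, so rank(CM) = 2.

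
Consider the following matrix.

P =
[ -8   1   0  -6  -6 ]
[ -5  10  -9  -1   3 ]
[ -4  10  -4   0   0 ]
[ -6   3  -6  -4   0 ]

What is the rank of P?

Row reduce to echelon form.
R2 ← R2 − (5/8)·R1: [0, 75/8, -9, 11/4, 27/4]
R3 ← R3 − (1/2)·R1: [0, 19/2, -4, 3, 3]
R4 ← R4 − (3/4)·R1: [0, 9/4, -6, 1/2, 9/2]
R3 ← R3 − (76/75)·R2: [0, 0, 128/25, 16/75, -96/25]
R4 ← R4 − (6/25)·R2: [0, 0, -96/25, -4/25, 72/25]
R4 ← R4 + (3/4)·R3: [0, 0, 0, 0, 0]
Echelon form has 3 nonzero rows, so rank(P) = 3.

3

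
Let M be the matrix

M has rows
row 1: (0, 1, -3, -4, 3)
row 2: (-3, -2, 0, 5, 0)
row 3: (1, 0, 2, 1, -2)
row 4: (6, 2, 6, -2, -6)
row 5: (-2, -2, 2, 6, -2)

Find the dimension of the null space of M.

3

Row reduce to echelon form.
Swap R1 ↔ R2
R3 ← R3 + (1/3)·R1: [0, -2/3, 2, 8/3, -2]
R4 ← R4 + (2)·R1: [0, -2, 6, 8, -6]
R5 ← R5 − (2/3)·R1: [0, -2/3, 2, 8/3, -2]
R3 ← R3 + (2/3)·R2: [0, 0, 0, 0, 0]
R4 ← R4 + (2)·R2: [0, 0, 0, 0, 0]
R5 ← R5 + (2/3)·R2: [0, 0, 0, 0, 0]
2 nonzero rows, so rank(M) = 2.
M has 5 columns; by rank–nullity, nullity = 5 − 2 = 3.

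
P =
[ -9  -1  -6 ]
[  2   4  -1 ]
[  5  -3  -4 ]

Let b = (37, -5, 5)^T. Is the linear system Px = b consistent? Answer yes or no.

yes

Row reduce the augmented matrix [P | b].
R2 ← R2 + (2/9)·R1: [0, 34/9, -7/3, 29/9]
R3 ← R3 + (5/9)·R1: [0, -32/9, -22/3, 230/9]
R3 ← R3 + (16/17)·R2: [0, 0, -162/17, 486/17]
The echelon form has 3 nonzero rows, and every pivot lies in the first 3 columns, so rank(P) = rank([P|b]) = 3.
The system is consistent.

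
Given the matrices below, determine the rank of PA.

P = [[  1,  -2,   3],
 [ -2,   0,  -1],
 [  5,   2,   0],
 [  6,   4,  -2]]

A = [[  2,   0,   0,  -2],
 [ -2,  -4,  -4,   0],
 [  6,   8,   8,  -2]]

2

First compute PA:
[[ 24,  32,  32,  -8],
 [-10,  -8,  -8,   6],
 [  6,  -8,  -8, -10],
 [ -8, -32, -32,  -8]]
Now row reduce the product.
R2 ← R2 + (5/12)·R1: [0, 16/3, 16/3, 8/3]
R3 ← R3 − (1/4)·R1: [0, -16, -16, -8]
R4 ← R4 + (1/3)·R1: [0, -64/3, -64/3, -32/3]
R3 ← R3 + (3)·R2: [0, 0, 0, 0]
R4 ← R4 + (4)·R2: [0, 0, 0, 0]
2 nonzero rows, so rank(PA) = 2.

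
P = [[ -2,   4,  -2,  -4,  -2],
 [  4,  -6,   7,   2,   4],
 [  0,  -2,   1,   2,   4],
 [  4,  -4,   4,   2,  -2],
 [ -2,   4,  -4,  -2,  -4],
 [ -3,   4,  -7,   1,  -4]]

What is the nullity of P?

Row reduce to echelon form.
R2 ← R2 + (2)·R1: [0, 2, 3, -6, 0]
R4 ← R4 + (2)·R1: [0, 4, 0, -6, -6]
R5 ← R5 − R1: [0, 0, -2, 2, -2]
R6 ← R6 − (3/2)·R1: [0, -2, -4, 7, -1]
R3 ← R3 + R2: [0, 0, 4, -4, 4]
R4 ← R4 − (2)·R2: [0, 0, -6, 6, -6]
R6 ← R6 + R2: [0, 0, -1, 1, -1]
R4 ← R4 + (3/2)·R3: [0, 0, 0, 0, 0]
R5 ← R5 + (1/2)·R3: [0, 0, 0, 0, 0]
R6 ← R6 + (1/4)·R3: [0, 0, 0, 0, 0]
3 nonzero rows, so rank(P) = 3.
P has 5 columns; by rank–nullity, nullity = 5 − 3 = 2.

2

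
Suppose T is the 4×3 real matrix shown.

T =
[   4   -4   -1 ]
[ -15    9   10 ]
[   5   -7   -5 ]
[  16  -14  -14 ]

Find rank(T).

3

Row reduce to echelon form.
R2 ← R2 + (15/4)·R1: [0, -6, 25/4]
R3 ← R3 − (5/4)·R1: [0, -2, -15/4]
R4 ← R4 − (4)·R1: [0, 2, -10]
R3 ← R3 − (1/3)·R2: [0, 0, -35/6]
R4 ← R4 + (1/3)·R2: [0, 0, -95/12]
R4 ← R4 − (19/14)·R3: [0, 0, 0]
Echelon form has 3 nonzero rows, so rank(T) = 3.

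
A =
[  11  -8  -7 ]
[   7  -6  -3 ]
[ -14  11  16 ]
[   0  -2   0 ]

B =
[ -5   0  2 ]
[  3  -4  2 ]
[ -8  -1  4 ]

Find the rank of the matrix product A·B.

2

First compute AB:
[[-23,  39, -22],
 [-29,  27, -10],
 [-25, -60,  58],
 [ -6,   8,  -4]]
Now row reduce the product.
R2 ← R2 − (29/23)·R1: [0, -510/23, 408/23]
R3 ← R3 − (25/23)·R1: [0, -2355/23, 1884/23]
R4 ← R4 − (6/23)·R1: [0, -50/23, 40/23]
R3 ← R3 − (157/34)·R2: [0, 0, 0]
R4 ← R4 − (5/51)·R2: [0, 0, 0]
2 nonzero rows, so rank(AB) = 2.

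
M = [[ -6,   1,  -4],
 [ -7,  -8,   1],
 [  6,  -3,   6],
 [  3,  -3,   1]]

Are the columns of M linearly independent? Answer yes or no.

yes

Row reduce M to echelon form.
R2 ← R2 − (7/6)·R1: [0, -55/6, 17/3]
R3 ← R3 + R1: [0, -2, 2]
R4 ← R4 + (1/2)·R1: [0, -5/2, -1]
R3 ← R3 − (12/55)·R2: [0, 0, 42/55]
R4 ← R4 − (3/11)·R2: [0, 0, -28/11]
R4 ← R4 + (10/3)·R3: [0, 0, 0]
3 pivots among 3 columns.
Every column is a pivot column, so the columns are linearly independent.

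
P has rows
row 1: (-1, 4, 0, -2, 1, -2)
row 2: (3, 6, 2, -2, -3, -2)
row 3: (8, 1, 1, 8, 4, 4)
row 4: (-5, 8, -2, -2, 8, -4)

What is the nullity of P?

2

Row reduce to echelon form.
R2 ← R2 + (3)·R1: [0, 18, 2, -8, 0, -8]
R3 ← R3 + (8)·R1: [0, 33, 1, -8, 12, -12]
R4 ← R4 − (5)·R1: [0, -12, -2, 8, 3, 6]
R3 ← R3 − (11/6)·R2: [0, 0, -8/3, 20/3, 12, 8/3]
R4 ← R4 + (2/3)·R2: [0, 0, -2/3, 8/3, 3, 2/3]
R4 ← R4 − (1/4)·R3: [0, 0, 0, 1, 0, 0]
4 nonzero rows, so rank(P) = 4.
P has 6 columns; by rank–nullity, nullity = 6 − 4 = 2.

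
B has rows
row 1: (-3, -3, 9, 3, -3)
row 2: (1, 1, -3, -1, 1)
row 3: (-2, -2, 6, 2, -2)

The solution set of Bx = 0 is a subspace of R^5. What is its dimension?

4

Row reduce to echelon form.
R2 ← R2 + (1/3)·R1: [0, 0, 0, 0, 0]
R3 ← R3 − (2/3)·R1: [0, 0, 0, 0, 0]
1 nonzero row, so rank(B) = 1.
B has 5 columns; by rank–nullity, nullity = 5 − 1 = 4.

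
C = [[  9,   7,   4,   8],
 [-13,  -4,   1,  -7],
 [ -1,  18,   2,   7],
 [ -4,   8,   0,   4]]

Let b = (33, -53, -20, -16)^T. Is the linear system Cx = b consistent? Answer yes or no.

yes

Row reduce the augmented matrix [C | b].
R2 ← R2 + (13/9)·R1: [0, 55/9, 61/9, 41/9, -16/3]
R3 ← R3 + (1/9)·R1: [0, 169/9, 22/9, 71/9, -49/3]
R4 ← R4 + (4/9)·R1: [0, 100/9, 16/9, 68/9, -4/3]
R3 ← R3 − (169/55)·R2: [0, 0, -1011/55, -336/55, 3/55]
R4 ← R4 − (20/11)·R2: [0, 0, -116/11, -8/11, 92/11]
R4 ← R4 − (580/1011)·R3: [0, 0, 0, 936/337, 2808/337]
The echelon form has 4 nonzero rows, and every pivot lies in the first 4 columns, so rank(C) = rank([C|b]) = 4.
The system is consistent.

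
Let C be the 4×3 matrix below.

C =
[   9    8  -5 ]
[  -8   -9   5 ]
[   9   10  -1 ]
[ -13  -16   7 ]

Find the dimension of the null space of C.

0

Row reduce to echelon form.
R2 ← R2 + (8/9)·R1: [0, -17/9, 5/9]
R3 ← R3 − R1: [0, 2, 4]
R4 ← R4 + (13/9)·R1: [0, -40/9, -2/9]
R3 ← R3 + (18/17)·R2: [0, 0, 78/17]
R4 ← R4 − (40/17)·R2: [0, 0, -26/17]
R4 ← R4 + (1/3)·R3: [0, 0, 0]
3 nonzero rows, so rank(C) = 3.
C has 3 columns; by rank–nullity, nullity = 3 − 3 = 0.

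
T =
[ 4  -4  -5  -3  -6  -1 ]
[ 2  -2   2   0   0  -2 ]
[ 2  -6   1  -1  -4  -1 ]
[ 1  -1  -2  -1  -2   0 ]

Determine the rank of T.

3

Row reduce to echelon form.
R2 ← R2 − (1/2)·R1: [0, 0, 9/2, 3/2, 3, -3/2]
R3 ← R3 − (1/2)·R1: [0, -4, 7/2, 1/2, -1, -1/2]
R4 ← R4 − (1/4)·R1: [0, 0, -3/4, -1/4, -1/2, 1/4]
Swap R2 ↔ R3
R4 ← R4 + (1/6)·R3: [0, 0, 0, 0, 0, 0]
Echelon form has 3 nonzero rows, so rank(T) = 3.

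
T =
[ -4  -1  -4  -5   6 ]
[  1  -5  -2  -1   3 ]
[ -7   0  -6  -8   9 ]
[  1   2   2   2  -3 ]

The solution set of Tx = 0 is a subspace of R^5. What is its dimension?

3

Row reduce to echelon form.
R2 ← R2 + (1/4)·R1: [0, -21/4, -3, -9/4, 9/2]
R3 ← R3 − (7/4)·R1: [0, 7/4, 1, 3/4, -3/2]
R4 ← R4 + (1/4)·R1: [0, 7/4, 1, 3/4, -3/2]
R3 ← R3 + (1/3)·R2: [0, 0, 0, 0, 0]
R4 ← R4 + (1/3)·R2: [0, 0, 0, 0, 0]
2 nonzero rows, so rank(T) = 2.
T has 5 columns; by rank–nullity, nullity = 5 − 2 = 3.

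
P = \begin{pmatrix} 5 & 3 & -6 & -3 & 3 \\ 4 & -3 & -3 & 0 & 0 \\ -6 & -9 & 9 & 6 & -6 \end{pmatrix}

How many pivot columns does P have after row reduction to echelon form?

2

Row reduce to echelon form.
R2 ← R2 − (4/5)·R1: [0, -27/5, 9/5, 12/5, -12/5]
R3 ← R3 + (6/5)·R1: [0, -27/5, 9/5, 12/5, -12/5]
R3 ← R3 − R2: [0, 0, 0, 0, 0]
Echelon form has 2 nonzero rows, so rank(P) = 2.
Each nonzero row contributes one pivot column: 2 pivot columns.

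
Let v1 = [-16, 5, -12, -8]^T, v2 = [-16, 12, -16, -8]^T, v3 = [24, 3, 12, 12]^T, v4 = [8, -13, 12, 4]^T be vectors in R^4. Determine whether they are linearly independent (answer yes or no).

no

Form the matrix with these vectors as rows and row reduce.
R2 ← R2 − R1: [0, 7, -4, 0]
R3 ← R3 + (3/2)·R1: [0, 21/2, -6, 0]
R4 ← R4 + (1/2)·R1: [0, -21/2, 6, 0]
R3 ← R3 − (3/2)·R2: [0, 0, 0, 0]
R4 ← R4 + (3/2)·R2: [0, 0, 0, 0]
2 nonzero rows, so the 4 vectors span a space of dimension 2.
Since 2 < 4, the vectors are linearly dependent.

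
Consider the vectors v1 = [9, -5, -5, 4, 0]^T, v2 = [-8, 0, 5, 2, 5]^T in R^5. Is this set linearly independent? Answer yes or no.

yes

Form the matrix with these vectors as rows and row reduce.
R2 ← R2 + (8/9)·R1: [0, -40/9, 5/9, 50/9, 5]
2 nonzero rows, so the 2 vectors span a space of dimension 2.
Since 2 = 2, the vectors are linearly independent.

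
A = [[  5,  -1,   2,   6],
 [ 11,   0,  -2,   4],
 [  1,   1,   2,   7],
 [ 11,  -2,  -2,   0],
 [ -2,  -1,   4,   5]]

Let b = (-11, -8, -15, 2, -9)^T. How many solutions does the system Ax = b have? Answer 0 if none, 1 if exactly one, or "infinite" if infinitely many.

Row reduce the augmented matrix [A | b].
R2 ← R2 − (11/5)·R1: [0, 11/5, -32/5, -46/5, 81/5]
R3 ← R3 − (1/5)·R1: [0, 6/5, 8/5, 29/5, -64/5]
R4 ← R4 − (11/5)·R1: [0, 1/5, -32/5, -66/5, 131/5]
R5 ← R5 + (2/5)·R1: [0, -7/5, 24/5, 37/5, -67/5]
R3 ← R3 − (6/11)·R2: [0, 0, 56/11, 119/11, -238/11]
R4 ← R4 − (1/11)·R2: [0, 0, -64/11, -136/11, 272/11]
R5 ← R5 + (7/11)·R2: [0, 0, 8/11, 17/11, -34/11]
R4 ← R4 + (8/7)·R3: [0, 0, 0, 0, 0]
R5 ← R5 − (1/7)·R3: [0, 0, 0, 0, 0]
The echelon form has 3 nonzero rows, and every pivot lies in the first 4 columns, so rank(A) = rank([A|b]) = 3.
The system is consistent.
rank = 3 < 4 unknowns, so there are infinitely many solutions.

infinite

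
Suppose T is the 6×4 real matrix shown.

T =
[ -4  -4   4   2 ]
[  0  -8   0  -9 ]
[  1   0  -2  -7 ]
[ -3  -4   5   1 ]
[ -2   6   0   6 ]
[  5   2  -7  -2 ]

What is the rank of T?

Row reduce to echelon form.
R3 ← R3 + (1/4)·R1: [0, -1, -1, -13/2]
R4 ← R4 − (3/4)·R1: [0, -1, 2, -1/2]
R5 ← R5 − (1/2)·R1: [0, 8, -2, 5]
R6 ← R6 + (5/4)·R1: [0, -3, -2, 1/2]
R3 ← R3 − (1/8)·R2: [0, 0, -1, -43/8]
R4 ← R4 − (1/8)·R2: [0, 0, 2, 5/8]
R5 ← R5 + R2: [0, 0, -2, -4]
R6 ← R6 − (3/8)·R2: [0, 0, -2, 31/8]
R4 ← R4 + (2)·R3: [0, 0, 0, -81/8]
R5 ← R5 − (2)·R3: [0, 0, 0, 27/4]
R6 ← R6 − (2)·R3: [0, 0, 0, 117/8]
R5 ← R5 + (2/3)·R4: [0, 0, 0, 0]
R6 ← R6 + (13/9)·R4: [0, 0, 0, 0]
Echelon form has 4 nonzero rows, so rank(T) = 4.

4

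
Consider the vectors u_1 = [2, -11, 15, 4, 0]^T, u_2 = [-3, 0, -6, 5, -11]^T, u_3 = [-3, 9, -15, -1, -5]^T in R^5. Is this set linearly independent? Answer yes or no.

no

Form the matrix with these vectors as rows and row reduce.
R2 ← R2 + (3/2)·R1: [0, -33/2, 33/2, 11, -11]
R3 ← R3 + (3/2)·R1: [0, -15/2, 15/2, 5, -5]
R3 ← R3 − (5/11)·R2: [0, 0, 0, 0, 0]
2 nonzero rows, so the 3 vectors span a space of dimension 2.
Since 2 < 3, the vectors are linearly dependent.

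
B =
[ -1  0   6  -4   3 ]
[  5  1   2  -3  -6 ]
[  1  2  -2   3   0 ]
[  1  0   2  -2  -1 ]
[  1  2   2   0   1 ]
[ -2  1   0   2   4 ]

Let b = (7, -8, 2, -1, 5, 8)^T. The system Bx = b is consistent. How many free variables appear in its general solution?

Row reduce the augmented matrix [B | b].
R2 ← R2 + (5)·R1: [0, 1, 32, -23, 9, 27]
R3 ← R3 + R1: [0, 2, 4, -1, 3, 9]
R4 ← R4 + R1: [0, 0, 8, -6, 2, 6]
R5 ← R5 + R1: [0, 2, 8, -4, 4, 12]
R6 ← R6 − (2)·R1: [0, 1, -12, 10, -2, -6]
R3 ← R3 − (2)·R2: [0, 0, -60, 45, -15, -45]
R5 ← R5 − (2)·R2: [0, 0, -56, 42, -14, -42]
R6 ← R6 − R2: [0, 0, -44, 33, -11, -33]
R4 ← R4 + (2/15)·R3: [0, 0, 0, 0, 0, 0]
R5 ← R5 − (14/15)·R3: [0, 0, 0, 0, 0, 0]
R6 ← R6 − (11/15)·R3: [0, 0, 0, 0, 0, 0]
The echelon form has 3 nonzero rows, and every pivot lies in the first 5 columns, so rank(B) = rank([B|b]) = 3.
The system is consistent.
Free variables = (unknowns) − (rank) = 5 − 3 = 2.

2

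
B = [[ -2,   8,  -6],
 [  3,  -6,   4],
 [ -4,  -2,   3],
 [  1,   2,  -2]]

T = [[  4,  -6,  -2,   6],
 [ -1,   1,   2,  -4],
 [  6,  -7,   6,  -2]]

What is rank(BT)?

First compute BT:
[[-52,  62, -16, -32],
 [ 42, -52,   6,  34],
 [  4,   1,  22, -22],
 [-10,  10, -10,   2]]
Now row reduce the product.
R2 ← R2 + (21/26)·R1: [0, -25/13, -90/13, 106/13]
R3 ← R3 + (1/13)·R1: [0, 75/13, 270/13, -318/13]
R4 ← R4 − (5/26)·R1: [0, -25/13, -90/13, 106/13]
R3 ← R3 + (3)·R2: [0, 0, 0, 0]
R4 ← R4 − R2: [0, 0, 0, 0]
2 nonzero rows, so rank(BT) = 2.

2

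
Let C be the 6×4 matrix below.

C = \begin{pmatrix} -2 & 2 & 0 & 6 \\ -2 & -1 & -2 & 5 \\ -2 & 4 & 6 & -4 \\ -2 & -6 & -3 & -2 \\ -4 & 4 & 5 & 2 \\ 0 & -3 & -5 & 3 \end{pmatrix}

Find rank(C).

Row reduce to echelon form.
R2 ← R2 − R1: [0, -3, -2, -1]
R3 ← R3 − R1: [0, 2, 6, -10]
R4 ← R4 − R1: [0, -8, -3, -8]
R5 ← R5 − (2)·R1: [0, 0, 5, -10]
R3 ← R3 + (2/3)·R2: [0, 0, 14/3, -32/3]
R4 ← R4 − (8/3)·R2: [0, 0, 7/3, -16/3]
R6 ← R6 − R2: [0, 0, -3, 4]
R4 ← R4 − (1/2)·R3: [0, 0, 0, 0]
R5 ← R5 − (15/14)·R3: [0, 0, 0, 10/7]
R6 ← R6 + (9/14)·R3: [0, 0, 0, -20/7]
Swap R4 ↔ R5
R6 ← R6 + (2)·R4: [0, 0, 0, 0]
Echelon form has 4 nonzero rows, so rank(C) = 4.

4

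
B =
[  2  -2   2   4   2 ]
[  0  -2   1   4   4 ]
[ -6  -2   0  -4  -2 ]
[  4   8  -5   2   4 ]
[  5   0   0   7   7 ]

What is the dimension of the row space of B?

Row reduce to echelon form.
R3 ← R3 + (3)·R1: [0, -8, 6, 8, 4]
R4 ← R4 − (2)·R1: [0, 12, -9, -6, 0]
R5 ← R5 − (5/2)·R1: [0, 5, -5, -3, 2]
R3 ← R3 − (4)·R2: [0, 0, 2, -8, -12]
R4 ← R4 + (6)·R2: [0, 0, -3, 18, 24]
R5 ← R5 + (5/2)·R2: [0, 0, -5/2, 7, 12]
R4 ← R4 + (3/2)·R3: [0, 0, 0, 6, 6]
R5 ← R5 + (5/4)·R3: [0, 0, 0, -3, -3]
R5 ← R5 + (1/2)·R4: [0, 0, 0, 0, 0]
Echelon form has 4 nonzero rows, so rank(B) = 4.
The row space has dimension equal to the rank: 4.

4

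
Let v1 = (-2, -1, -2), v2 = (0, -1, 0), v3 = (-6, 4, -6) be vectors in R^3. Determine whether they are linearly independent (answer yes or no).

no

Form the matrix with these vectors as rows and row reduce.
R3 ← R3 − (3)·R1: [0, 7, 0]
R3 ← R3 + (7)·R2: [0, 0, 0]
2 nonzero rows, so the 3 vectors span a space of dimension 2.
Since 2 < 3, the vectors are linearly dependent.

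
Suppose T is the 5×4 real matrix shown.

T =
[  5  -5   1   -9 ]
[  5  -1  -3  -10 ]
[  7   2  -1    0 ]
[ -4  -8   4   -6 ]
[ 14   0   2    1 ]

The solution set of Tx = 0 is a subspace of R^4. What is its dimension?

Row reduce to echelon form.
R2 ← R2 − R1: [0, 4, -4, -1]
R3 ← R3 − (7/5)·R1: [0, 9, -12/5, 63/5]
R4 ← R4 + (4/5)·R1: [0, -12, 24/5, -66/5]
R5 ← R5 − (14/5)·R1: [0, 14, -4/5, 131/5]
R3 ← R3 − (9/4)·R2: [0, 0, 33/5, 297/20]
R4 ← R4 + (3)·R2: [0, 0, -36/5, -81/5]
R5 ← R5 − (7/2)·R2: [0, 0, 66/5, 297/10]
R4 ← R4 + (12/11)·R3: [0, 0, 0, 0]
R5 ← R5 − (2)·R3: [0, 0, 0, 0]
3 nonzero rows, so rank(T) = 3.
T has 4 columns; by rank–nullity, nullity = 4 − 3 = 1.

1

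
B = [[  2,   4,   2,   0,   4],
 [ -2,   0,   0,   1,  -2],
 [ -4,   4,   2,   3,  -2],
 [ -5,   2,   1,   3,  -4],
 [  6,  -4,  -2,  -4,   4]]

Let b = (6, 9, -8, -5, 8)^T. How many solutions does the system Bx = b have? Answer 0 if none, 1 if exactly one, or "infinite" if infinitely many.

Row reduce the augmented matrix [B | b].
R2 ← R2 + R1: [0, 4, 2, 1, 2, 15]
R3 ← R3 + (2)·R1: [0, 12, 6, 3, 6, 4]
R4 ← R4 + (5/2)·R1: [0, 12, 6, 3, 6, 10]
R5 ← R5 − (3)·R1: [0, -16, -8, -4, -8, -10]
R3 ← R3 − (3)·R2: [0, 0, 0, 0, 0, -41]
R4 ← R4 − (3)·R2: [0, 0, 0, 0, 0, -35]
R5 ← R5 + (4)·R2: [0, 0, 0, 0, 0, 50]
R4 ← R4 − (35/41)·R3: [0, 0, 0, 0, 0, 0]
R5 ← R5 + (50/41)·R3: [0, 0, 0, 0, 0, 0]
The echelon form has 3 nonzero rows; the last pivot sits in the augmented column, so rank(B) = 2 but rank([B|b]) = 3.
Since the ranks differ, the system is inconsistent.
It has no solutions.

0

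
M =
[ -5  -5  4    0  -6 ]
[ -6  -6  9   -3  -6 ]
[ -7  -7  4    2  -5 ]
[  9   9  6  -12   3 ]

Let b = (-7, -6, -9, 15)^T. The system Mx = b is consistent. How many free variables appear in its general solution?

Row reduce the augmented matrix [M | b].
R2 ← R2 − (6/5)·R1: [0, 0, 21/5, -3, 6/5, 12/5]
R3 ← R3 − (7/5)·R1: [0, 0, -8/5, 2, 17/5, 4/5]
R4 ← R4 + (9/5)·R1: [0, 0, 66/5, -12, -39/5, 12/5]
R3 ← R3 + (8/21)·R2: [0, 0, 0, 6/7, 27/7, 12/7]
R4 ← R4 − (22/7)·R2: [0, 0, 0, -18/7, -81/7, -36/7]
R4 ← R4 + (3)·R3: [0, 0, 0, 0, 0, 0]
The echelon form has 3 nonzero rows, and every pivot lies in the first 5 columns, so rank(M) = rank([M|b]) = 3.
The system is consistent.
Free variables = (unknowns) − (rank) = 5 − 3 = 2.

2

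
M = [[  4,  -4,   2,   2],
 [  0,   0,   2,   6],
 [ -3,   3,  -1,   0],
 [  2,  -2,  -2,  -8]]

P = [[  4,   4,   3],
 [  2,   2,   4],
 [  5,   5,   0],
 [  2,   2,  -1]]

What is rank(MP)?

1

First compute MP:
[[ 22,  22,  -6],
 [ 22,  22,  -6],
 [-11, -11,   3],
 [-22, -22,   6]]
Now row reduce the product.
R2 ← R2 − R1: [0, 0, 0]
R3 ← R3 + (1/2)·R1: [0, 0, 0]
R4 ← R4 + R1: [0, 0, 0]
1 nonzero row, so rank(MP) = 1.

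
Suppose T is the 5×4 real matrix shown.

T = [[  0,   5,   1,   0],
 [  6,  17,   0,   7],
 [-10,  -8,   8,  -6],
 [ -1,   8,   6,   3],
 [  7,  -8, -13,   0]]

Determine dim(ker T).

Row reduce to echelon form.
Swap R1 ↔ R2
R3 ← R3 + (5/3)·R1: [0, 61/3, 8, 17/3]
R4 ← R4 + (1/6)·R1: [0, 65/6, 6, 25/6]
R5 ← R5 − (7/6)·R1: [0, -167/6, -13, -49/6]
R3 ← R3 − (61/15)·R2: [0, 0, 59/15, 17/3]
R4 ← R4 − (13/6)·R2: [0, 0, 23/6, 25/6]
R5 ← R5 + (167/30)·R2: [0, 0, -223/30, -49/6]
R4 ← R4 − (115/118)·R3: [0, 0, 0, -80/59]
R5 ← R5 + (223/118)·R3: [0, 0, 0, 150/59]
R5 ← R5 + (15/8)·R4: [0, 0, 0, 0]
4 nonzero rows, so rank(T) = 4.
T has 4 columns; by rank–nullity, nullity = 4 − 4 = 0.

0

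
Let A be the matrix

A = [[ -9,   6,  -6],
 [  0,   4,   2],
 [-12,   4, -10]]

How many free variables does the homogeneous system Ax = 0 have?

1

Row reduce to echelon form.
R3 ← R3 − (4/3)·R1: [0, -4, -2]
R3 ← R3 + R2: [0, 0, 0]
2 nonzero rows, so rank(A) = 2.
A has 3 columns; by rank–nullity, nullity = 3 − 2 = 1.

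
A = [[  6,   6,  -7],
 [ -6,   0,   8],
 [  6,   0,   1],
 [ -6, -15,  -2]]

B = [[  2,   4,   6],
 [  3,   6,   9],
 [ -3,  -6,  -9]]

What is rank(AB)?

1

First compute AB:
[[ 51, 102, 153],
 [-36, -72, -108],
 [  9,  18,  27],
 [-51, -102, -153]]
Now row reduce the product.
R2 ← R2 + (12/17)·R1: [0, 0, 0]
R3 ← R3 − (3/17)·R1: [0, 0, 0]
R4 ← R4 + R1: [0, 0, 0]
1 nonzero row, so rank(AB) = 1.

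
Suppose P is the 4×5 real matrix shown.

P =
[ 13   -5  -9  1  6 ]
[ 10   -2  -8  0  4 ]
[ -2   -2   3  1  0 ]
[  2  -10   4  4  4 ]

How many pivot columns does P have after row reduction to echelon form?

2

Row reduce to echelon form.
R2 ← R2 − (10/13)·R1: [0, 24/13, -14/13, -10/13, -8/13]
R3 ← R3 + (2/13)·R1: [0, -36/13, 21/13, 15/13, 12/13]
R4 ← R4 − (2/13)·R1: [0, -120/13, 70/13, 50/13, 40/13]
R3 ← R3 + (3/2)·R2: [0, 0, 0, 0, 0]
R4 ← R4 + (5)·R2: [0, 0, 0, 0, 0]
Echelon form has 2 nonzero rows, so rank(P) = 2.
Each nonzero row contributes one pivot column: 2 pivot columns.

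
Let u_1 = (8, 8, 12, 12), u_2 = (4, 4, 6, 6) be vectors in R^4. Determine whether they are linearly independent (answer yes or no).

Form the matrix with these vectors as rows and row reduce.
R2 ← R2 − (1/2)·R1: [0, 0, 0, 0]
1 nonzero row, so the 2 vectors span a space of dimension 1.
Since 1 < 2, the vectors are linearly dependent.

no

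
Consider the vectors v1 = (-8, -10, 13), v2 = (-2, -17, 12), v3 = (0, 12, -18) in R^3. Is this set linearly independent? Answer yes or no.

yes

Form the matrix with these vectors as rows and row reduce.
R2 ← R2 − (1/4)·R1: [0, -29/2, 35/4]
R3 ← R3 + (24/29)·R2: [0, 0, -312/29]
3 nonzero rows, so the 3 vectors span a space of dimension 3.
Since 3 = 3, the vectors are linearly independent.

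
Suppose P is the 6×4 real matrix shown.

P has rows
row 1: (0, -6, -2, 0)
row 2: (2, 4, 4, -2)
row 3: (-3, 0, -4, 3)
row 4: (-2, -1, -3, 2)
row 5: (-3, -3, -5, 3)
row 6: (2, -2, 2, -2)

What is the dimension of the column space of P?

2

Row reduce to echelon form.
Swap R1 ↔ R2
R3 ← R3 + (3/2)·R1: [0, 6, 2, 0]
R4 ← R4 + R1: [0, 3, 1, 0]
R5 ← R5 + (3/2)·R1: [0, 3, 1, 0]
R6 ← R6 − R1: [0, -6, -2, 0]
R3 ← R3 + R2: [0, 0, 0, 0]
R4 ← R4 + (1/2)·R2: [0, 0, 0, 0]
R5 ← R5 + (1/2)·R2: [0, 0, 0, 0]
R6 ← R6 − R2: [0, 0, 0, 0]
Echelon form has 2 nonzero rows, so rank(P) = 2.
The column space has dimension equal to the rank: 2.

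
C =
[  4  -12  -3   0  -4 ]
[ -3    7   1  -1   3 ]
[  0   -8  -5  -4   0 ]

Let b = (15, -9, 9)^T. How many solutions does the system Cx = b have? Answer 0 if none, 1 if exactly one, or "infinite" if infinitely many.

infinite

Row reduce the augmented matrix [C | b].
R2 ← R2 + (3/4)·R1: [0, -2, -5/4, -1, 0, 9/4]
R3 ← R3 − (4)·R2: [0, 0, 0, 0, 0, 0]
The echelon form has 2 nonzero rows, and every pivot lies in the first 5 columns, so rank(C) = rank([C|b]) = 2.
The system is consistent.
rank = 2 < 5 unknowns, so there are infinitely many solutions.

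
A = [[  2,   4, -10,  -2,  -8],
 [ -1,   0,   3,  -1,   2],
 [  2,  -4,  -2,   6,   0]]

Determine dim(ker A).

3

Row reduce to echelon form.
R2 ← R2 + (1/2)·R1: [0, 2, -2, -2, -2]
R3 ← R3 − R1: [0, -8, 8, 8, 8]
R3 ← R3 + (4)·R2: [0, 0, 0, 0, 0]
2 nonzero rows, so rank(A) = 2.
A has 5 columns; by rank–nullity, nullity = 5 − 2 = 3.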